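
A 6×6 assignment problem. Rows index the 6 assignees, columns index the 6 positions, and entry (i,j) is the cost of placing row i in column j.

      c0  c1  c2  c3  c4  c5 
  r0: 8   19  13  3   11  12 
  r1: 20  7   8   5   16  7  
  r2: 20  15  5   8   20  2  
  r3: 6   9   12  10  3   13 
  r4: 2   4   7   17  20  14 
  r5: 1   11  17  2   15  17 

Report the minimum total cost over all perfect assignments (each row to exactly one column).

Minimum assignment cost: 21

optimal assignment: row0→col3 (cost 3), row1→col2 (cost 8), row2→col5 (cost 2), row3→col4 (cost 3), row4→col1 (cost 4), row5→col0 (cost 1)
total = 3 + 8 + 2 + 3 + 4 + 1 = 21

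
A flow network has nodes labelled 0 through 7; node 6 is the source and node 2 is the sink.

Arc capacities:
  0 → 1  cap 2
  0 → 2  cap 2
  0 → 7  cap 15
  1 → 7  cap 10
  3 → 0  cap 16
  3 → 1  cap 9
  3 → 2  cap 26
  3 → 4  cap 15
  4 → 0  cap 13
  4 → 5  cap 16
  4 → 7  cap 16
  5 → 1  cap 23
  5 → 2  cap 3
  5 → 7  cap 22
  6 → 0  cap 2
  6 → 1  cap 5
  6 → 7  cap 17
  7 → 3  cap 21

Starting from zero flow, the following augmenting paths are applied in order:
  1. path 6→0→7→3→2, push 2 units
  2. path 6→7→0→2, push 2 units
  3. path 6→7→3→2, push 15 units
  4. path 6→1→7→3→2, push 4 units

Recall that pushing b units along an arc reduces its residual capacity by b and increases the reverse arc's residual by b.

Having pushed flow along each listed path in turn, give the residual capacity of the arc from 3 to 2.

Residual capacity of (3,2): 5

after path 1 (6→0→7→3→2, push 2): res(3,2)=24
after path 2 (6→7→0→2, push 2): res(3,2)=24
after path 3 (6→7→3→2, push 15): res(3,2)=9
after path 4 (6→1→7→3→2, push 4): res(3,2)=5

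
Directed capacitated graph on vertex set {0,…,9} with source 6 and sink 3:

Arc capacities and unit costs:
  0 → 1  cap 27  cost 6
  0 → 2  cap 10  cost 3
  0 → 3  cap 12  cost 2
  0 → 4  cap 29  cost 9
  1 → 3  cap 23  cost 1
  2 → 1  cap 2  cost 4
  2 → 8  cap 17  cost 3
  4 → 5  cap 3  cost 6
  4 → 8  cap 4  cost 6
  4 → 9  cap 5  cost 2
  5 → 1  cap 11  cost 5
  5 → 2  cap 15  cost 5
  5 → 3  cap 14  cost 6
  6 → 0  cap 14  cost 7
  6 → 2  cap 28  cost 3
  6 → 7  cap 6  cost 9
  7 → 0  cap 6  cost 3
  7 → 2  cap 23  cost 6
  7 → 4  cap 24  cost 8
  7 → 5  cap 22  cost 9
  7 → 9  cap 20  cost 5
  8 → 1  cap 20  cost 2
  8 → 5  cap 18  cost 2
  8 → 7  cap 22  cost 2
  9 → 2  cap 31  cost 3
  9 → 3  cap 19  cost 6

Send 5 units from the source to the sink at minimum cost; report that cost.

shortest-cost path #1: 6→2→1→3 push 2 @ unit cost 8 (adds 16)
shortest-cost path #2: 6→0→3 push 3 @ unit cost 9 (adds 27)
total cost = 43

Minimum cost for 5 units: 43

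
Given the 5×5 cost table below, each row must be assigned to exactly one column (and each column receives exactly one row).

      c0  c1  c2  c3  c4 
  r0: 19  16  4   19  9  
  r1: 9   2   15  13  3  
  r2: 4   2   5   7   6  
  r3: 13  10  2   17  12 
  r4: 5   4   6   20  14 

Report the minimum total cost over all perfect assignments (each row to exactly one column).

optimal assignment: row0→col4 (cost 9), row1→col1 (cost 2), row2→col3 (cost 7), row3→col2 (cost 2), row4→col0 (cost 5)
total = 9 + 2 + 7 + 2 + 5 = 25

Minimum assignment cost: 25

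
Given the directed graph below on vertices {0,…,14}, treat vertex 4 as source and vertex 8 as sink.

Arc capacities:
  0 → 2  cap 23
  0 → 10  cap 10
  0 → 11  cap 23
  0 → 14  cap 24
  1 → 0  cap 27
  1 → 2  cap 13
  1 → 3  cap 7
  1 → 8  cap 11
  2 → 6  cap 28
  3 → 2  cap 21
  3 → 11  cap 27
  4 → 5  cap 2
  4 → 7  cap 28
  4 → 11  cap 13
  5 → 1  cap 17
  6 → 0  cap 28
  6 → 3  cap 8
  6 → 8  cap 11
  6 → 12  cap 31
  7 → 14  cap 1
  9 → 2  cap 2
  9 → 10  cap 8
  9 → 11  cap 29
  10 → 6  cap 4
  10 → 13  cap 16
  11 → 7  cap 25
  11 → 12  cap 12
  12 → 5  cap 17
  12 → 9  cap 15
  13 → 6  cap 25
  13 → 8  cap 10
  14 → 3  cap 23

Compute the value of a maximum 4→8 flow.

augment #1: 4→5→1→8 bottleneck 2, total now 2
augment #2: 4→11→12→5→1→8 bottleneck 9, total now 11
augment #3: 4→7→14→3→2→6→8 bottleneck 1, total now 12
augment #4: 4→11→12→9→2→6→8 bottleneck 2, total now 14
augment #5: 4→11→12→9→10→6→8 bottleneck 1, total now 15

Maximum flow value: 15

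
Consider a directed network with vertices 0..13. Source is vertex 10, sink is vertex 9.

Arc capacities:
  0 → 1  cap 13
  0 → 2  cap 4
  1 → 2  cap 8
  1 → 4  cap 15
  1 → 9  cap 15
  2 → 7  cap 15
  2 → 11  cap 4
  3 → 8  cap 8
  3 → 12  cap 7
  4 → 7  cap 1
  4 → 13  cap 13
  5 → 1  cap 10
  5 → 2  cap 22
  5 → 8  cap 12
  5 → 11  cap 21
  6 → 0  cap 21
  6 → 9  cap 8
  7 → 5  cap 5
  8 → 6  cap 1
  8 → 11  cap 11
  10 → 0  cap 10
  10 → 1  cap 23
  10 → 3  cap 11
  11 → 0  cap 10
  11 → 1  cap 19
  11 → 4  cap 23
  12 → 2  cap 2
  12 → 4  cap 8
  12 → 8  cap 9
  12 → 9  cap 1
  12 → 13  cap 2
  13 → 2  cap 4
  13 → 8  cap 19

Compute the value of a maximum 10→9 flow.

Maximum flow value: 17

augment #1: 10→1→9 bottleneck 15, total now 15
augment #2: 10→3→12→9 bottleneck 1, total now 16
augment #3: 10→3→8→6→9 bottleneck 1, total now 17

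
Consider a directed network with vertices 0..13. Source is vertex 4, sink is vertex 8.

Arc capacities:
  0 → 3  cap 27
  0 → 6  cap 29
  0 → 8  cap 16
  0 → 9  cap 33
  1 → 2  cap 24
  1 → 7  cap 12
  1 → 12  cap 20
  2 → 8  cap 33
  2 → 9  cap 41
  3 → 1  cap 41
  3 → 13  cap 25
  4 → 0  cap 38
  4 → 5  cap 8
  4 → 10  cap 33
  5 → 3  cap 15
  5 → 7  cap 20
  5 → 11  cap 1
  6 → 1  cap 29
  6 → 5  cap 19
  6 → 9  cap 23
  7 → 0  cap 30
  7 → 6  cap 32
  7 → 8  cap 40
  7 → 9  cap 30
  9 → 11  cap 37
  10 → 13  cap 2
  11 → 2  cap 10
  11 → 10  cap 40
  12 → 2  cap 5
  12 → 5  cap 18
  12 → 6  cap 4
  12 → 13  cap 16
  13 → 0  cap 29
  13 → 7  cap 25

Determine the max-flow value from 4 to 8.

augment #1: 4→0→8 bottleneck 16, total now 16
augment #2: 4→5→7→8 bottleneck 8, total now 24
augment #3: 4→10→13→7→8 bottleneck 2, total now 26
augment #4: 4→0→3→1→2→8 bottleneck 22, total now 48

Maximum flow value: 48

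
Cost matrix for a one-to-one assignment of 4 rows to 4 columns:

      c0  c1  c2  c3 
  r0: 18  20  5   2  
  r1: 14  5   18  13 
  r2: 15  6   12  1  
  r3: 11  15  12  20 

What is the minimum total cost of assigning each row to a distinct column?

Minimum assignment cost: 22

optimal assignment: row0→col2 (cost 5), row1→col1 (cost 5), row2→col3 (cost 1), row3→col0 (cost 11)
total = 5 + 5 + 1 + 11 = 22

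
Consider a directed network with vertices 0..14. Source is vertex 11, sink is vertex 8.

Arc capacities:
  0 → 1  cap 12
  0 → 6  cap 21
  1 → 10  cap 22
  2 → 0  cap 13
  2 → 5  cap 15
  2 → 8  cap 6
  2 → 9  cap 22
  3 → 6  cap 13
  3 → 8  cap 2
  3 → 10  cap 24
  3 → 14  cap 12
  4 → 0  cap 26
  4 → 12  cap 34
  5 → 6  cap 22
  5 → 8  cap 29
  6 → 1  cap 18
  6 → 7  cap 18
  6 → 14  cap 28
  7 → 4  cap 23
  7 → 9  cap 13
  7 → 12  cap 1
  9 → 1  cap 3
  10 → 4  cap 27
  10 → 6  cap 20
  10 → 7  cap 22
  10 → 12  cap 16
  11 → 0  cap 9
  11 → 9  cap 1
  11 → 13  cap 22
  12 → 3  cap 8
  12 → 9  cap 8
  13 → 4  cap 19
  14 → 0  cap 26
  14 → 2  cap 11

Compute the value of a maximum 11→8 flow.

augment #1: 11→0→6→14→2→8 bottleneck 6, total now 6
augment #2: 11→13→4→12→3→8 bottleneck 2, total now 8
augment #3: 11→0→6→14→2→5→8 bottleneck 3, total now 11
augment #4: 11→9→1→10→6→14→2→5→8 bottleneck 1, total now 12
augment #5: 11→13→4→0→6→14→2→5→8 bottleneck 1, total now 13

Maximum flow value: 13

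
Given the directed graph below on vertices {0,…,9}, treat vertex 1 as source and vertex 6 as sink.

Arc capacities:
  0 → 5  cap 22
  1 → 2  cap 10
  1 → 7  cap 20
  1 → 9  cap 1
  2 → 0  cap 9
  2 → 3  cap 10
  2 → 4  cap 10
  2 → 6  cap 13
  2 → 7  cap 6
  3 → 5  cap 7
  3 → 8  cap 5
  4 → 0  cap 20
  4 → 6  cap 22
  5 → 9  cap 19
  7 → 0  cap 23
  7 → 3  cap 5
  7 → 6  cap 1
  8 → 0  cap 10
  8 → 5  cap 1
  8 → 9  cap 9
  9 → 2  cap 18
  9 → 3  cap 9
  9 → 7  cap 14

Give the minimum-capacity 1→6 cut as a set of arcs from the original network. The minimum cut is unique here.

augment #1: 1→2→6 push 10
augment #2: 1→7→6 push 1
augment #3: 1→9→2→6 push 1
augment #4: 1→7→0→5→9→2→6 push 2
augment #5: 1→7→0→5→9→2→4→6 push 10
max flow = 24; residual-reachable set from 1 gives S-side
cut edges (S→T): {(2,4), (2,6), (7,6)} total cap 24

Min-cut arcs: {(2,4), (2,6), (7,6)} (total capacity 24)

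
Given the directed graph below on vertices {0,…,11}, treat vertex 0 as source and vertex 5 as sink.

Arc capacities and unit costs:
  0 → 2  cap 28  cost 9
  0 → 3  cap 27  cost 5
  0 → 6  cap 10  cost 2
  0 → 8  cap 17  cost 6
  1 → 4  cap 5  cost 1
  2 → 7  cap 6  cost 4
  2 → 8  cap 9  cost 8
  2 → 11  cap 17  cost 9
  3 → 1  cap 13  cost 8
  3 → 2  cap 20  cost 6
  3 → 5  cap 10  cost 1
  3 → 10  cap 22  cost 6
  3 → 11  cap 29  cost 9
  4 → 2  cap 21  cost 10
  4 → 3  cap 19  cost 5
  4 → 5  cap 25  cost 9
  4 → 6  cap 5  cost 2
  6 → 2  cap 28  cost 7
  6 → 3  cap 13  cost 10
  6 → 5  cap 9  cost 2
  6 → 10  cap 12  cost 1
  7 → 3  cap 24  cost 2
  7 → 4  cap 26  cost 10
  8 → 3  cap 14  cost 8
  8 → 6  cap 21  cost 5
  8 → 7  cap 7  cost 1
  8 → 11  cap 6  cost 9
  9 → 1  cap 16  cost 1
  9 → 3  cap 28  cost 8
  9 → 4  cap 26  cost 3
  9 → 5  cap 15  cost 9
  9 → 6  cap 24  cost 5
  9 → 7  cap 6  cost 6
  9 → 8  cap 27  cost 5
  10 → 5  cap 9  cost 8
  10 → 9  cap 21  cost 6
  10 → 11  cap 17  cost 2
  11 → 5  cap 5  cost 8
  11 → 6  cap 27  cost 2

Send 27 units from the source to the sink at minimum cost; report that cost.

shortest-cost path #1: 0→6→5 push 9 @ unit cost 4 (adds 36)
shortest-cost path #2: 0→3→5 push 10 @ unit cost 6 (adds 60)
shortest-cost path #3: 0→6→10→5 push 1 @ unit cost 11 (adds 11)
shortest-cost path #4: 0→3→10→5 push 7 @ unit cost 19 (adds 133)
total cost = 240

Minimum cost for 27 units: 240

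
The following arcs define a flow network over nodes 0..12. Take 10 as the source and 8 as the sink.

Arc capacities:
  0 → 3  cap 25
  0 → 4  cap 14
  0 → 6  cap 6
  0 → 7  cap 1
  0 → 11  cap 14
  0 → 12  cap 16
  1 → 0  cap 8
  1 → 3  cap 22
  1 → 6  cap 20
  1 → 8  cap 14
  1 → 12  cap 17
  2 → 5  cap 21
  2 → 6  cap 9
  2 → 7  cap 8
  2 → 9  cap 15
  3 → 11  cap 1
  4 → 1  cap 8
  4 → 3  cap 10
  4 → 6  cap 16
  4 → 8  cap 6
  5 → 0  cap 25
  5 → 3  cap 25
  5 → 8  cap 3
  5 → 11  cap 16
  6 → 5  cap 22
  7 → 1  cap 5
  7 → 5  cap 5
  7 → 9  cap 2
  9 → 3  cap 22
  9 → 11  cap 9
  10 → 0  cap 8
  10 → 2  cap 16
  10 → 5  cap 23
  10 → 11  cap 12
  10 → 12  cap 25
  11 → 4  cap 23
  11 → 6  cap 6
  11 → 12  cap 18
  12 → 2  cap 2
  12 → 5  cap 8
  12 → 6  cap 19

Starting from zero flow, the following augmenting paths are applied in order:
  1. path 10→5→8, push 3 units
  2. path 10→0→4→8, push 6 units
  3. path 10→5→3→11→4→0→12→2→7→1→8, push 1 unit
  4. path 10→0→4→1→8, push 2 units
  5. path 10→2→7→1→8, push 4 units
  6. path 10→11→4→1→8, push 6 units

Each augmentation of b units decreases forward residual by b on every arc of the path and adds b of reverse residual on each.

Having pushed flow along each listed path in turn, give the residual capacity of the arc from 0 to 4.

Residual capacity of (0,4): 7

after path 1 (10→5→8, push 3): res(0,4)=14
after path 2 (10→0→4→8, push 6): res(0,4)=8
after path 3 (10→5→3→11→4→0→12→2→7→1→8, push 1): res(0,4)=9
after path 4 (10→0→4→1→8, push 2): res(0,4)=7
after path 5 (10→2→7→1→8, push 4): res(0,4)=7
after path 6 (10→11→4→1→8, push 6): res(0,4)=7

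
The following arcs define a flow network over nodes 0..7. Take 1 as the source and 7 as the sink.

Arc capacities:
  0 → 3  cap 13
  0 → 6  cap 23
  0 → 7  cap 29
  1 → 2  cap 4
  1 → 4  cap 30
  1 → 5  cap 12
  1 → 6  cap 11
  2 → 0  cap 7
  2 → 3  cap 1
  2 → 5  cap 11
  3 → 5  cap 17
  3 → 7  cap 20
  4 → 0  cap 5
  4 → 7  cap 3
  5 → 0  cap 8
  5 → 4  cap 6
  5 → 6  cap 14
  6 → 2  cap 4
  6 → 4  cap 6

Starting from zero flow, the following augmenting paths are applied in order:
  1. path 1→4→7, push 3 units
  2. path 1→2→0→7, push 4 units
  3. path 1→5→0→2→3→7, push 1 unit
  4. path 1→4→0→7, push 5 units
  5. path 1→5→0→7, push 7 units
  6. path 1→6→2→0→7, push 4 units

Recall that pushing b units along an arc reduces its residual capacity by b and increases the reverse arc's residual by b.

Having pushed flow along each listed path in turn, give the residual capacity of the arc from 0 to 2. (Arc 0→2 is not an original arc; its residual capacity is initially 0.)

Residual capacity of (0,2): 7

after path 1 (1→4→7, push 3): res(0,2)=0
after path 2 (1→2→0→7, push 4): res(0,2)=4
after path 3 (1→5→0→2→3→7, push 1): res(0,2)=3
after path 4 (1→4→0→7, push 5): res(0,2)=3
after path 5 (1→5→0→7, push 7): res(0,2)=3
after path 6 (1→6→2→0→7, push 4): res(0,2)=7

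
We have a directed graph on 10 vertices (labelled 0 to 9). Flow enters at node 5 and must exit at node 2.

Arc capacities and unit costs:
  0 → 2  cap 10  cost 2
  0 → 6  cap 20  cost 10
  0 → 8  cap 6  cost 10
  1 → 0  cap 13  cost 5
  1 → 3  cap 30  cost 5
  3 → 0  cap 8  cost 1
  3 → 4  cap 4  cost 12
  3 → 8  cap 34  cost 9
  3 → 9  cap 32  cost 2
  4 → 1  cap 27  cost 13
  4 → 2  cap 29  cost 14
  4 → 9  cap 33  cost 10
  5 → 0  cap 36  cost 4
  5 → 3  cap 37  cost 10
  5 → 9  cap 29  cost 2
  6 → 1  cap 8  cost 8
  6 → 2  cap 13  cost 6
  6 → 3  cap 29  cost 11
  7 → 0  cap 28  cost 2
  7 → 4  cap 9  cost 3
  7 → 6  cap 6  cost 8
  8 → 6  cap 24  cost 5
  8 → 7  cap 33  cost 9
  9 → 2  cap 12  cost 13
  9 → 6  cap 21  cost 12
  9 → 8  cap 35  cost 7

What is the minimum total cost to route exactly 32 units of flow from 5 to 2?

shortest-cost path #1: 5→0→2 push 10 @ unit cost 6 (adds 60)
shortest-cost path #2: 5→9→2 push 12 @ unit cost 15 (adds 180)
shortest-cost path #3: 5→9→6→2 push 10 @ unit cost 20 (adds 200)
total cost = 440

Minimum cost for 32 units: 440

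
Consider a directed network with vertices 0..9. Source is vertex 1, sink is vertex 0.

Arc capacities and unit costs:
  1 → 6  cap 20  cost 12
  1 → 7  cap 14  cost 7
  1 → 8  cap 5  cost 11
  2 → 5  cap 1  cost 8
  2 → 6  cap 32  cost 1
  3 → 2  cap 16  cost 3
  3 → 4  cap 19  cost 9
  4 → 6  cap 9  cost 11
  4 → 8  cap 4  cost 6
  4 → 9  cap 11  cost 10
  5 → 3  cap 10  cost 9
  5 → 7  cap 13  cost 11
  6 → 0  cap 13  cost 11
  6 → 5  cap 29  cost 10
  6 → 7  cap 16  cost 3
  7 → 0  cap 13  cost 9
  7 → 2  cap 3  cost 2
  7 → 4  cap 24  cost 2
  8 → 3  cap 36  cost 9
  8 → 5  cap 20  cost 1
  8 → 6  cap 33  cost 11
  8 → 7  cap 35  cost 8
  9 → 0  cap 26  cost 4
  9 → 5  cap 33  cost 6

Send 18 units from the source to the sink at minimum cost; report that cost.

shortest-cost path #1: 1→7→0 push 13 @ unit cost 16 (adds 208)
shortest-cost path #2: 1→7→2→6→0 push 1 @ unit cost 21 (adds 21)
shortest-cost path #3: 1→6→0 push 4 @ unit cost 23 (adds 92)
total cost = 321

Minimum cost for 18 units: 321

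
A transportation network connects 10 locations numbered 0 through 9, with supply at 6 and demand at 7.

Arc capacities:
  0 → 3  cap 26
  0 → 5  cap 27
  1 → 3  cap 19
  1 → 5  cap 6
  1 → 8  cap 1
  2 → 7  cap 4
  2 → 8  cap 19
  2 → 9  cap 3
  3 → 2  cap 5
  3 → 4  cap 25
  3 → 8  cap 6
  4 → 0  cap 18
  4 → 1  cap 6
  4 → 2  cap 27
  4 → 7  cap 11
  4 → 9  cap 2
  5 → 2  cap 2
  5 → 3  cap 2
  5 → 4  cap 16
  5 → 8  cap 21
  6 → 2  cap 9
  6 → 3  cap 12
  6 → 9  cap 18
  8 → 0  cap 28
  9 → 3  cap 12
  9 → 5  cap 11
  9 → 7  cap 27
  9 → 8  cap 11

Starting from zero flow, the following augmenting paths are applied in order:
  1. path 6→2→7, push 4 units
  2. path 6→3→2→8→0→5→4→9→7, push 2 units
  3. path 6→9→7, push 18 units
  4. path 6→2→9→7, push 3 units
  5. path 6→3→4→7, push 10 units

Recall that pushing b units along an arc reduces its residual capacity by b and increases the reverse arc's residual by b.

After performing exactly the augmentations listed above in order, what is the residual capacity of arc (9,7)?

Residual capacity of (9,7): 4

after path 1 (6→2→7, push 4): res(9,7)=27
after path 2 (6→3→2→8→0→5→4→9→7, push 2): res(9,7)=25
after path 3 (6→9→7, push 18): res(9,7)=7
after path 4 (6→2→9→7, push 3): res(9,7)=4
after path 5 (6→3→4→7, push 10): res(9,7)=4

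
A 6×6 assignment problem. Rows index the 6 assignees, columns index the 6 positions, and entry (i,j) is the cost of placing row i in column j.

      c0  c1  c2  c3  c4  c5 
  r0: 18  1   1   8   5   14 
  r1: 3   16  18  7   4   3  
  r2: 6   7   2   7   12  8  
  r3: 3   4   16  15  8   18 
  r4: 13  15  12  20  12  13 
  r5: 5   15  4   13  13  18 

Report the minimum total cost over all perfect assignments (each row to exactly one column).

Minimum assignment cost: 30

optimal assignment: row0→col1 (cost 1), row1→col5 (cost 3), row2→col3 (cost 7), row3→col0 (cost 3), row4→col4 (cost 12), row5→col2 (cost 4)
total = 1 + 3 + 7 + 3 + 12 + 4 = 30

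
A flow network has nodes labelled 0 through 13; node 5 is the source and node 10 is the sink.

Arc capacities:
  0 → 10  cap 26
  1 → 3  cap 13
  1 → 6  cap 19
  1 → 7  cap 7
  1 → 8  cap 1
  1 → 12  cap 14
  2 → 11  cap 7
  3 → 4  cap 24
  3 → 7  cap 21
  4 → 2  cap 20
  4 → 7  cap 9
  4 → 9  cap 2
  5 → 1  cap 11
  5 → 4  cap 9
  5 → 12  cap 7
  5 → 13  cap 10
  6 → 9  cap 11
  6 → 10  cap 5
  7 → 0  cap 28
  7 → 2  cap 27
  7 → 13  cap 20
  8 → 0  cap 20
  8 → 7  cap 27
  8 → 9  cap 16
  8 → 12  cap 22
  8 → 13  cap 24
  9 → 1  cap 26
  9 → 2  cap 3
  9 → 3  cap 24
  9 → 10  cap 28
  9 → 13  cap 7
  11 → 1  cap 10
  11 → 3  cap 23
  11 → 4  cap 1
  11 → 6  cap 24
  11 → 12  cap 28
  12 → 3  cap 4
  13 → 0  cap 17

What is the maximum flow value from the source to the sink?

Maximum flow value: 34

augment #1: 5→1→6→10 bottleneck 5, total now 5
augment #2: 5→4→9→10 bottleneck 2, total now 7
augment #3: 5→13→0→10 bottleneck 10, total now 17
augment #4: 5→1→6→9→10 bottleneck 6, total now 23
augment #5: 5→4→7→0→10 bottleneck 7, total now 30
augment #6: 5→12→3→7→0→10 bottleneck 4, total now 34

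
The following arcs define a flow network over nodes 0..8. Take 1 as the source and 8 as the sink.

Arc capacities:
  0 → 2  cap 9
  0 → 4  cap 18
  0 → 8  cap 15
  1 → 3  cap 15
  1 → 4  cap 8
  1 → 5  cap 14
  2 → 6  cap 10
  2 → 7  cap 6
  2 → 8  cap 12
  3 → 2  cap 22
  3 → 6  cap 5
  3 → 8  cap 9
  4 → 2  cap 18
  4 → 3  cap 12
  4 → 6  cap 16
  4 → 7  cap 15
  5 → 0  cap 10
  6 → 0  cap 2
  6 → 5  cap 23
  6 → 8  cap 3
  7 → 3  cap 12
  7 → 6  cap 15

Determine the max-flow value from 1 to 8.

augment #1: 1→3→8 bottleneck 9, total now 9
augment #2: 1→3→2→8 bottleneck 6, total now 15
augment #3: 1→4→2→8 bottleneck 6, total now 21
augment #4: 1→4→6→8 bottleneck 2, total now 23
augment #5: 1→5→0→8 bottleneck 10, total now 33

Maximum flow value: 33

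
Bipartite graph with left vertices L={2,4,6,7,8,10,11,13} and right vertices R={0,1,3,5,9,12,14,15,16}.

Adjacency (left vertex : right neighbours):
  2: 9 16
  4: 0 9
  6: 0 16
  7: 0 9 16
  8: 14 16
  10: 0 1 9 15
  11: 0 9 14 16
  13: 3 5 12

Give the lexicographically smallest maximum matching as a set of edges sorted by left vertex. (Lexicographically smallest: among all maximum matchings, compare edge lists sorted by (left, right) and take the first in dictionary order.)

Lex-smallest maximum matching: {(2,9), (4,0), (6,16), (8,14), (10,1), (13,3)}

|M| = 6 (so the lex-smallest maximum matching has 6 edges)
process left vertices in ascending order; for each, take the smallest-labelled available neighbour that still permits 6 edges overall, or leave it unmatched if none does
lex-smallest matching: {2-9, 4-0, 6-16, 8-14, 10-1, 13-3}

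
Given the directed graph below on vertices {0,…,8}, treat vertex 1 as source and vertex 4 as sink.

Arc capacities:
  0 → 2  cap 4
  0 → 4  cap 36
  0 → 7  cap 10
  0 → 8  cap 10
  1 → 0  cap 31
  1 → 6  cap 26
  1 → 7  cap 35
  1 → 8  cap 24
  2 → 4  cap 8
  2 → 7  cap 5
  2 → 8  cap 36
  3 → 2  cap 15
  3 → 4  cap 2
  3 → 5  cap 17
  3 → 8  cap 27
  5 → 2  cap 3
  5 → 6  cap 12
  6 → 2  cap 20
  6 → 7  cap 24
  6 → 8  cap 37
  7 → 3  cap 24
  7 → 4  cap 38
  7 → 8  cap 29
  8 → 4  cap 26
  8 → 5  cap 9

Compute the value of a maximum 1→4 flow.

Maximum flow value: 105

augment #1: 1→0→4 bottleneck 31, total now 31
augment #2: 1→7→4 bottleneck 35, total now 66
augment #3: 1→8→4 bottleneck 24, total now 90
augment #4: 1→6→2→4 bottleneck 8, total now 98
augment #5: 1→6→7→4 bottleneck 3, total now 101
augment #6: 1→6→8→4 bottleneck 2, total now 103
augment #7: 1→6→7→3→4 bottleneck 2, total now 105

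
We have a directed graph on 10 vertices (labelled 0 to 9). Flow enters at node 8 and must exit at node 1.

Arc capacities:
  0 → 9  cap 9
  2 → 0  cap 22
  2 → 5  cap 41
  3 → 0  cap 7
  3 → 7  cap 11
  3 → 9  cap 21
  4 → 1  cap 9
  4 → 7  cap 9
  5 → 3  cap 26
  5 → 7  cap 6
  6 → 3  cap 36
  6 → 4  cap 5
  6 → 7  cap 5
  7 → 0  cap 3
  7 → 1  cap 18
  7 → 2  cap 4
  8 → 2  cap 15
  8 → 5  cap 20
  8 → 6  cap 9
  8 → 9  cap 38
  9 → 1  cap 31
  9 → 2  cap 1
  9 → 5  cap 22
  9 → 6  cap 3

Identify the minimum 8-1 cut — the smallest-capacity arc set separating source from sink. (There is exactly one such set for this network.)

Min-cut arcs: {(6,4), (7,1), (9,1)} (total capacity 54)

augment #1: 8→9→1 push 31
augment #2: 8→5→7→1 push 6
augment #3: 8→6→4→1 push 5
augment #4: 8→6→7→1 push 4
augment #5: 8→5→3→7→1 push 8
max flow = 54; residual-reachable set from 8 gives S-side
cut edges (S→T): {(6,4), (7,1), (9,1)} total cap 54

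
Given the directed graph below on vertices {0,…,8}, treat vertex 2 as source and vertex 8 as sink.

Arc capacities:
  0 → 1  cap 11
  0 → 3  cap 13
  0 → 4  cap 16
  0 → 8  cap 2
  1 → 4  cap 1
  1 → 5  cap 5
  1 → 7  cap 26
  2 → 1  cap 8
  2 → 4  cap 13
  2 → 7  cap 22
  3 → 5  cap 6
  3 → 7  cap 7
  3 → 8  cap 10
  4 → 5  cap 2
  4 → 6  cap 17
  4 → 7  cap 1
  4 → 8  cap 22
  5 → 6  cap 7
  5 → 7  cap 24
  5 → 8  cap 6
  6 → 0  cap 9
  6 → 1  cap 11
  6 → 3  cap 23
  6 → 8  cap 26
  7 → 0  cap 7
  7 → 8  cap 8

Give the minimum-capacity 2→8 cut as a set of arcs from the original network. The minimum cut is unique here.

Min-cut arcs: {(1,4), (1,5), (2,4), (7,0), (7,8)} (total capacity 34)

augment #1: 2→4→8 push 13
augment #2: 2→7→8 push 8
augment #3: 2→1→4→8 push 1
augment #4: 2→1→5→8 push 5
augment #5: 2→7→0→8 push 2
augment #6: 2→7→0→3→8 push 5
max flow = 34; residual-reachable set from 2 gives S-side
cut edges (S→T): {(1,4), (1,5), (2,4), (7,0), (7,8)} total cap 34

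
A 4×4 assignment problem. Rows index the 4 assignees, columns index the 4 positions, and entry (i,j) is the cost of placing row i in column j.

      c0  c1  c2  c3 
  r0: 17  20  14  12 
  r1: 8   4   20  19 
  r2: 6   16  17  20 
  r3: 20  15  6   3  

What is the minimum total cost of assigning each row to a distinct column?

Minimum assignment cost: 27

optimal assignment: row0→col2 (cost 14), row1→col1 (cost 4), row2→col0 (cost 6), row3→col3 (cost 3)
total = 14 + 4 + 6 + 3 = 27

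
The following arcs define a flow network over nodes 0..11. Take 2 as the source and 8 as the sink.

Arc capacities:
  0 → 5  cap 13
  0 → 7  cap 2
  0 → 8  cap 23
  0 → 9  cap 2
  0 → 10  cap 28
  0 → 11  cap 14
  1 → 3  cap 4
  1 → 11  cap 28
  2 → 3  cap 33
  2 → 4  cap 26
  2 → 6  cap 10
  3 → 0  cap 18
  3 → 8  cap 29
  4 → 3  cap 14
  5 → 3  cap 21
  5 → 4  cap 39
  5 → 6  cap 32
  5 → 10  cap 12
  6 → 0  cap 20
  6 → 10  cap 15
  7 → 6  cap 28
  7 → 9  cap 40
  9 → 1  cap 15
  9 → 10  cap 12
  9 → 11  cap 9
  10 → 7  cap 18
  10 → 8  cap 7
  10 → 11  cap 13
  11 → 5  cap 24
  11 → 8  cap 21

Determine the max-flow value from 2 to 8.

Maximum flow value: 57

augment #1: 2→3→8 bottleneck 29, total now 29
augment #2: 2→3→0→8 bottleneck 4, total now 33
augment #3: 2→6→0→8 bottleneck 10, total now 43
augment #4: 2→4→3→0→8 bottleneck 9, total now 52
augment #5: 2→4→3→0→10→8 bottleneck 5, total now 57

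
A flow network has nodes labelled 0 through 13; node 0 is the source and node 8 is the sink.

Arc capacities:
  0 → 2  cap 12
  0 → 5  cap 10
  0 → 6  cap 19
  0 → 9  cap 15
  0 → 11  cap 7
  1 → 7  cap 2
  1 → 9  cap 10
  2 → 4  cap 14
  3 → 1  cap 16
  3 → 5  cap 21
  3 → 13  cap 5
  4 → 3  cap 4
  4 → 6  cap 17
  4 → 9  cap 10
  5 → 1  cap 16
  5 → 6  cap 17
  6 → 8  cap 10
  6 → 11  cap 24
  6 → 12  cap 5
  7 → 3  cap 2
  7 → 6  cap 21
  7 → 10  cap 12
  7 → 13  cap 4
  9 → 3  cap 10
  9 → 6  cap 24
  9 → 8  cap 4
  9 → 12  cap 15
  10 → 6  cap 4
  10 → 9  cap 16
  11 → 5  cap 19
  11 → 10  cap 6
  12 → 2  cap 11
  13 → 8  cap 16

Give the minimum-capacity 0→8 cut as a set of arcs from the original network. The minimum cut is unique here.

Min-cut arcs: {(1,7), (3,13), (6,8), (9,8)} (total capacity 21)

augment #1: 0→6→8 push 10
augment #2: 0→9→8 push 4
augment #3: 0→9→3→13→8 push 5
augment #4: 0→5→1→7→13→8 push 2
max flow = 21; residual-reachable set from 0 gives S-side
cut edges (S→T): {(1,7), (3,13), (6,8), (9,8)} total cap 21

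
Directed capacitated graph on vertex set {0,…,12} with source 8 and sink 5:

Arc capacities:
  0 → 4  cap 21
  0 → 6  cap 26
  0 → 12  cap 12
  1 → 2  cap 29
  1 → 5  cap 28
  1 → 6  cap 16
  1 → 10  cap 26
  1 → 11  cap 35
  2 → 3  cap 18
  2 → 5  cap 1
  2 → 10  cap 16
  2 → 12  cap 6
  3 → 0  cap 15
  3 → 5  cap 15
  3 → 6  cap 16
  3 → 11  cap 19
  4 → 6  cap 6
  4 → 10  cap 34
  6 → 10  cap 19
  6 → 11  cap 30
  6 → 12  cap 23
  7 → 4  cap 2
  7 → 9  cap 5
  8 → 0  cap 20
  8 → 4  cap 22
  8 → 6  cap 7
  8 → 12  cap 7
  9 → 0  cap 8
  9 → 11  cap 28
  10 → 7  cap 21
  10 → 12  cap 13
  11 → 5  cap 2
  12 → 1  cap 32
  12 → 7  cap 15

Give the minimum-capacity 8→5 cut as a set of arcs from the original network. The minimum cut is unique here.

Min-cut arcs: {(11,5), (12,1)} (total capacity 34)

augment #1: 8→6→11→5 push 2
augment #2: 8→12→1→5 push 7
augment #3: 8→0→12→1→5 push 12
augment #4: 8→6→12→1→5 push 5
augment #5: 8→0→6→12→1→5 push 4
augment #6: 8→0→6→12→1→2→5 push 1
augment #7: 8→0→6→12→1→2→3→5 push 3
max flow = 34; residual-reachable set from 8 gives S-side
cut edges (S→T): {(11,5), (12,1)} total cap 34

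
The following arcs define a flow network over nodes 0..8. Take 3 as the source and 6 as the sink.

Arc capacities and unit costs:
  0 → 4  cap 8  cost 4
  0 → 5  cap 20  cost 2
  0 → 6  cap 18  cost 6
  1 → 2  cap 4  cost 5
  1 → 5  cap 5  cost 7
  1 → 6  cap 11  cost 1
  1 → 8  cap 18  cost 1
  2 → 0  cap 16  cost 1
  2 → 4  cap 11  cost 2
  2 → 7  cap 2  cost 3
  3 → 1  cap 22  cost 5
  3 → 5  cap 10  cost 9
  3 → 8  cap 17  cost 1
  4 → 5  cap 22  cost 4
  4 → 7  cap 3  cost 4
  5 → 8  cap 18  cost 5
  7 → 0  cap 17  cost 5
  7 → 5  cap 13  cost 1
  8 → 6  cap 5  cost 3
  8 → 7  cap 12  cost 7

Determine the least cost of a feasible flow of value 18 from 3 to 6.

Minimum cost for 18 units: 120

shortest-cost path #1: 3→8→6 push 5 @ unit cost 4 (adds 20)
shortest-cost path #2: 3→1→6 push 11 @ unit cost 6 (adds 66)
shortest-cost path #3: 3→1→2→0→6 push 2 @ unit cost 17 (adds 34)
total cost = 120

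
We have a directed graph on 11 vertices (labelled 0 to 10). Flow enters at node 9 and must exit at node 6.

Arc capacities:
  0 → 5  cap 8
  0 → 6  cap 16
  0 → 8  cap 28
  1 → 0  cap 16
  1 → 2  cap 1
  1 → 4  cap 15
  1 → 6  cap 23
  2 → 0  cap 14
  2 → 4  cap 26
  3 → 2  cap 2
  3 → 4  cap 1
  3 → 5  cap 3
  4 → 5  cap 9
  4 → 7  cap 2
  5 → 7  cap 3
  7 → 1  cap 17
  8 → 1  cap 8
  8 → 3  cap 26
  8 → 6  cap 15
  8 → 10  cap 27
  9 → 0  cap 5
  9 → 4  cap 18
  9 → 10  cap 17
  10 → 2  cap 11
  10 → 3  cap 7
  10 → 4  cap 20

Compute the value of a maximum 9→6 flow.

augment #1: 9→0→6 bottleneck 5, total now 5
augment #2: 9→4→7→1→6 bottleneck 2, total now 7
augment #3: 9→10→2→0→6 bottleneck 11, total now 18
augment #4: 9→4→5→7→1→6 bottleneck 3, total now 21
augment #5: 9→10→3→2→0→8→6 bottleneck 2, total now 23

Maximum flow value: 23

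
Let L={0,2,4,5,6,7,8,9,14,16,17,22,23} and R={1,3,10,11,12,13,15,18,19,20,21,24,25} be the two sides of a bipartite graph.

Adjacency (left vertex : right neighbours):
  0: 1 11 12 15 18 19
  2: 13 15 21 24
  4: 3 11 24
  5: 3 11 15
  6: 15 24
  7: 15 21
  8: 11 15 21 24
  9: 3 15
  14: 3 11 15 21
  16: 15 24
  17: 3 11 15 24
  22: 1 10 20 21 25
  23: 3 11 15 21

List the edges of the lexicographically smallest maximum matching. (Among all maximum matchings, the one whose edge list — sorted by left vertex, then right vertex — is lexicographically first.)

|M| = 8 (so the lex-smallest maximum matching has 8 edges)
process left vertices in ascending order; for each, take the smallest-labelled available neighbour that still permits 8 edges overall, or leave it unmatched if none does
lex-smallest matching: {0-1, 2-13, 4-3, 5-11, 6-15, 7-21, 8-24, 22-10}

Lex-smallest maximum matching: {(0,1), (2,13), (4,3), (5,11), (6,15), (7,21), (8,24), (22,10)}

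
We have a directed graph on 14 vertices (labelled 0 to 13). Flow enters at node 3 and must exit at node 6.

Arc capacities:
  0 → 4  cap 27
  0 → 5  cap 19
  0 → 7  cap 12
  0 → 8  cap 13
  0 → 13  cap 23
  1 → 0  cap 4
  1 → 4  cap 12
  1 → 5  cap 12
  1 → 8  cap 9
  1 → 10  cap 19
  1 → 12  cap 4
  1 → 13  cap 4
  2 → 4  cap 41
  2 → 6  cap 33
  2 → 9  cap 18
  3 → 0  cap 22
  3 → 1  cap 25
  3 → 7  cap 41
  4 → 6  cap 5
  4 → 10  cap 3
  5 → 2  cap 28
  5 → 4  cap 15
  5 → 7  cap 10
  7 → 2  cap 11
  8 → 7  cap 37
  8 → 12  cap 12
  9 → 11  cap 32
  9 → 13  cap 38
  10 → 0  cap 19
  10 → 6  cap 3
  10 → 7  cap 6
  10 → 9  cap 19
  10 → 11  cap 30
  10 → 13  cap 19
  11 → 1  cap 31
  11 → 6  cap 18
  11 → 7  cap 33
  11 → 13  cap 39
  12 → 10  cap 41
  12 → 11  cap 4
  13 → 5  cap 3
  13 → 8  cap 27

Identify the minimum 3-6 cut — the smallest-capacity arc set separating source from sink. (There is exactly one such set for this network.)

Min-cut arcs: {(3,0), (3,1), (7,2)} (total capacity 58)

augment #1: 3→0→4→6 push 5
augment #2: 3→1→10→6 push 3
augment #3: 3→7→2→6 push 11
augment #4: 3→0→5→2→6 push 17
augment #5: 3→1→5→2→6 push 5
augment #6: 3→1→10→11→6 push 16
augment #7: 3→1→12→11→6 push 1
max flow = 58; residual-reachable set from 3 gives S-side
cut edges (S→T): {(3,0), (3,1), (7,2)} total cap 58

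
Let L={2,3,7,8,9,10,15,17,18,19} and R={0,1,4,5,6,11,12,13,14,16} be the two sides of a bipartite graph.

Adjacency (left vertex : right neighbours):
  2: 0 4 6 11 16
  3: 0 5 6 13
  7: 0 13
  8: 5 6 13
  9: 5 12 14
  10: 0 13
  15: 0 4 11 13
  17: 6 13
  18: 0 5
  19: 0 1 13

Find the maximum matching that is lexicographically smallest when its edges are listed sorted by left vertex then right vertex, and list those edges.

Lex-smallest maximum matching: {(2,4), (3,0), (7,13), (8,5), (9,12), (15,11), (17,6), (19,1)}

|M| = 8 (so the lex-smallest maximum matching has 8 edges)
process left vertices in ascending order; for each, take the smallest-labelled available neighbour that still permits 8 edges overall, or leave it unmatched if none does
lex-smallest matching: {2-4, 3-0, 7-13, 8-5, 9-12, 15-11, 17-6, 19-1}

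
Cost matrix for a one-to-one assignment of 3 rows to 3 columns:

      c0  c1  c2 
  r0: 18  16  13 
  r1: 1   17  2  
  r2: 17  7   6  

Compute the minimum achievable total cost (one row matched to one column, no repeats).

Minimum assignment cost: 21

optimal assignment: row0→col2 (cost 13), row1→col0 (cost 1), row2→col1 (cost 7)
total = 13 + 1 + 7 = 21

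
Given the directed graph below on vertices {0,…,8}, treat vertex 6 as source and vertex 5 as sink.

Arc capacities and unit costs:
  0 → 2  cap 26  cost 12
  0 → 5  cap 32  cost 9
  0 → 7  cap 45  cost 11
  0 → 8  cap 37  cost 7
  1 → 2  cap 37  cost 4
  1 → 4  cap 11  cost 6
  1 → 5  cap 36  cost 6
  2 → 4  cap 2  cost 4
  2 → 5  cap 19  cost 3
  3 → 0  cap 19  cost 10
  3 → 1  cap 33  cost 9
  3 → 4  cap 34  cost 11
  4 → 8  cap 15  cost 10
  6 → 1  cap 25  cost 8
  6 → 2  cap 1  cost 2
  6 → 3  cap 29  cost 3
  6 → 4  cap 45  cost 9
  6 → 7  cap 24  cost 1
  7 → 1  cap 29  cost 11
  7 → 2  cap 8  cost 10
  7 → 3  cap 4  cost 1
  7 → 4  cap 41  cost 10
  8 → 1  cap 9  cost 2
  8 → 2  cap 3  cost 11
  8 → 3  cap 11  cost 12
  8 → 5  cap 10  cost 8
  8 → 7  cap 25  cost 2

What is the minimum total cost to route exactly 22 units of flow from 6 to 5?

Minimum cost for 22 units: 299

shortest-cost path #1: 6→2→5 push 1 @ unit cost 5 (adds 5)
shortest-cost path #2: 6→1→5 push 21 @ unit cost 14 (adds 294)
total cost = 299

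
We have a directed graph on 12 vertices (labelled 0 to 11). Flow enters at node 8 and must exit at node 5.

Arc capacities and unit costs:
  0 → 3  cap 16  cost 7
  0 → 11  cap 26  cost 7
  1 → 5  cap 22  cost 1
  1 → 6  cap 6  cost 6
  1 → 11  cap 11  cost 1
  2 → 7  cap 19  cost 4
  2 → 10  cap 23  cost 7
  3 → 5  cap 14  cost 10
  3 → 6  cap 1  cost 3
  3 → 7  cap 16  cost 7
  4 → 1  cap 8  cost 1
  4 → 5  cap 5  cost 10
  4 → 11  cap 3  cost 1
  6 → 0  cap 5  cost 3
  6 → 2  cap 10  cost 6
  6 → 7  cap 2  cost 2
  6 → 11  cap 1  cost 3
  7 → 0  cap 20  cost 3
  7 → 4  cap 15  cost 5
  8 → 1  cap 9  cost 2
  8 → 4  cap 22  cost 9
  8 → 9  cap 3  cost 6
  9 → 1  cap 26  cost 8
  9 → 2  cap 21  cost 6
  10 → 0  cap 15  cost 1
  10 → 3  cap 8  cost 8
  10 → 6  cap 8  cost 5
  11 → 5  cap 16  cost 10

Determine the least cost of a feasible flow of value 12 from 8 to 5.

Minimum cost for 12 units: 60

shortest-cost path #1: 8→1→5 push 9 @ unit cost 3 (adds 27)
shortest-cost path #2: 8→4→1→5 push 3 @ unit cost 11 (adds 33)
total cost = 60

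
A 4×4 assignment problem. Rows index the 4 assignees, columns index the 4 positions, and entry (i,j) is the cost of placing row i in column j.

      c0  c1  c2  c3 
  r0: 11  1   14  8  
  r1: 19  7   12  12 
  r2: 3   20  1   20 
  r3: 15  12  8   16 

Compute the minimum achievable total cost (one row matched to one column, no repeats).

optimal assignment: row0→col1 (cost 1), row1→col3 (cost 12), row2→col0 (cost 3), row3→col2 (cost 8)
total = 1 + 12 + 3 + 8 = 24

Minimum assignment cost: 24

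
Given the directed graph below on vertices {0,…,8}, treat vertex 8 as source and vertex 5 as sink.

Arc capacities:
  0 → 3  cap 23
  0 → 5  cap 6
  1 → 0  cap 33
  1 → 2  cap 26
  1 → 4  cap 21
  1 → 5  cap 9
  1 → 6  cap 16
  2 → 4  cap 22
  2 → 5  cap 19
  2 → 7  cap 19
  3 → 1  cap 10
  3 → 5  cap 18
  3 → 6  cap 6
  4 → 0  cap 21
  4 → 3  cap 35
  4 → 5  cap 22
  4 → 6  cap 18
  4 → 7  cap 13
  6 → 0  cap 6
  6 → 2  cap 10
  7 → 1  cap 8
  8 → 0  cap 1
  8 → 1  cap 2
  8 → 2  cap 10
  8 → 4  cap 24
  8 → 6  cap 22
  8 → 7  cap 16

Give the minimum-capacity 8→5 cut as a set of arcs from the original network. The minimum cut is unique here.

augment #1: 8→0→5 push 1
augment #2: 8→1→5 push 2
augment #3: 8→2→5 push 10
augment #4: 8→4→5 push 22
augment #5: 8→4→0→5 push 2
augment #6: 8→6→0→5 push 3
augment #7: 8→6→2→5 push 9
augment #8: 8→7→1→5 push 7
augment #9: 8→6→0→3→5 push 3
augment #10: 8→6→2→4→3→5 push 1
augment #11: 8→7→1→0→3→5 push 1
max flow = 61; residual-reachable set from 8 gives S-side
cut edges (S→T): {(6,0), (6,2), (7,1), (8,0), (8,1), (8,2), (8,4)} total cap 61

Min-cut arcs: {(6,0), (6,2), (7,1), (8,0), (8,1), (8,2), (8,4)} (total capacity 61)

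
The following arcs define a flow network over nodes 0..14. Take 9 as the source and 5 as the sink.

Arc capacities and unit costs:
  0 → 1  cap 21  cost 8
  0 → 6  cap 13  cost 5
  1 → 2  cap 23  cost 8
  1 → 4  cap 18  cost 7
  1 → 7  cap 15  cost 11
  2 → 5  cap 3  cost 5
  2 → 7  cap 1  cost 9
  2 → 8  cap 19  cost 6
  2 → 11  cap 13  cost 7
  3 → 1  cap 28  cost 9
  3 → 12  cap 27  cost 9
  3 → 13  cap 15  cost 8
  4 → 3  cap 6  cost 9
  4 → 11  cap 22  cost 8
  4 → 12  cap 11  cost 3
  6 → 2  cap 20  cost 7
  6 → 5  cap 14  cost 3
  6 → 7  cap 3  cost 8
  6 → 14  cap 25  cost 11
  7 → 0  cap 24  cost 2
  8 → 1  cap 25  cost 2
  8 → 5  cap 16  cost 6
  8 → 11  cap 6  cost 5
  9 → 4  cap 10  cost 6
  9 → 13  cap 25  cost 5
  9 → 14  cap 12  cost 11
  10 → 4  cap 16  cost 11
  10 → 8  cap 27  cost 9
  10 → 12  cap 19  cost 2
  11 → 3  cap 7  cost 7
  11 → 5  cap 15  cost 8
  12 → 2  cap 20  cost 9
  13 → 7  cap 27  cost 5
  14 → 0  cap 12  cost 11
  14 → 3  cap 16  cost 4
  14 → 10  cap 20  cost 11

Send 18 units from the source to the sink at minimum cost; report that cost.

Minimum cost for 18 units: 370

shortest-cost path #1: 9→13→7→0→6→5 push 13 @ unit cost 20 (adds 260)
shortest-cost path #2: 9→4→11→5 push 5 @ unit cost 22 (adds 110)
total cost = 370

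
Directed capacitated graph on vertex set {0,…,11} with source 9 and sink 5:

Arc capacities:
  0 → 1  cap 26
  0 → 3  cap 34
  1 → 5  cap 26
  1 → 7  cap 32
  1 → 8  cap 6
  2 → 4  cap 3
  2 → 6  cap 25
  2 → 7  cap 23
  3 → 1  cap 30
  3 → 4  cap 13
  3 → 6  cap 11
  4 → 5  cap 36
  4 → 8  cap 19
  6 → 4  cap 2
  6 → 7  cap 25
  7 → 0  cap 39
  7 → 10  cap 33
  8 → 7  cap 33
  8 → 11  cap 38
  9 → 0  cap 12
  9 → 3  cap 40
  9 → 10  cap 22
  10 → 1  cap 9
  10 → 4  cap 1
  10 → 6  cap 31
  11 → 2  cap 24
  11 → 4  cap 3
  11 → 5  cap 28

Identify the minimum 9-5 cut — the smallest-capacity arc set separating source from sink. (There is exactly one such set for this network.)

augment #1: 9→0→1→5 push 12
augment #2: 9→3→1→5 push 14
augment #3: 9→3→4→5 push 13
augment #4: 9→10→4→5 push 1
augment #5: 9→3→6→4→5 push 2
augment #6: 9→3→1→8→11→5 push 6
max flow = 48; residual-reachable set from 9 gives S-side
cut edges (S→T): {(1,5), (1,8), (3,4), (6,4), (10,4)} total cap 48

Min-cut arcs: {(1,5), (1,8), (3,4), (6,4), (10,4)} (total capacity 48)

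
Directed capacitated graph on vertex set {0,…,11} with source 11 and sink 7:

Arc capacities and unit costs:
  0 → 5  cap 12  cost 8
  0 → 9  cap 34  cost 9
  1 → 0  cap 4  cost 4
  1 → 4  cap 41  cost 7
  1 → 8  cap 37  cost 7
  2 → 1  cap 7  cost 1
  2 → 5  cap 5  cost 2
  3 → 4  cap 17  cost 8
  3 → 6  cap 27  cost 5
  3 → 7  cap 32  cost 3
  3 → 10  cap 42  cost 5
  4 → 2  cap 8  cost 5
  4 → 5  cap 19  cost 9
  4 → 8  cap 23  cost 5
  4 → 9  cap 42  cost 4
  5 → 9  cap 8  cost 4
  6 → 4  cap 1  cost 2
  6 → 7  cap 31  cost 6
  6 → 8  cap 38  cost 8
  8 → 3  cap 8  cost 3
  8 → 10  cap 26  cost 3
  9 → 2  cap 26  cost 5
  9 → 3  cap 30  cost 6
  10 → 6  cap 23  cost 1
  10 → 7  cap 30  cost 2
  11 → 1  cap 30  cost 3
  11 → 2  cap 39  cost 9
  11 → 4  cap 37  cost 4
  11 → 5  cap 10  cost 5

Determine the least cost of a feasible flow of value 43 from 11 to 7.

Minimum cost for 43 units: 648

shortest-cost path #1: 11→4→8→10→7 push 23 @ unit cost 14 (adds 322)
shortest-cost path #2: 11→1→8→10→7 push 3 @ unit cost 15 (adds 45)
shortest-cost path #3: 11→1→8→3→7 push 8 @ unit cost 16 (adds 128)
shortest-cost path #4: 11→4→9→3→7 push 9 @ unit cost 17 (adds 153)
total cost = 648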